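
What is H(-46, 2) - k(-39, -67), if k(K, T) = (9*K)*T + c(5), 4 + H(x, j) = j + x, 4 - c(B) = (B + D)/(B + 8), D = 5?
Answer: -306387/13 ≈ -23568.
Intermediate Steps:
c(B) = 4 - (5 + B)/(8 + B) (c(B) = 4 - (B + 5)/(B + 8) = 4 - (5 + B)/(8 + B))
H(x, j) = -4 + j + x (H(x, j) = -4 + (j + x) = -4 + j + x)
k(K, T) = 42/13 + 9*K*T (k(K, T) = (9*K)*T + 3*(9 + 5)/(8 + 5) = 9*K*T + 3*14/13 = 9*K*T + 3*(1/13)*14 = 9*K*T + 42/13 = 42/13 + 9*K*T)
H(-46, 2) - k(-39, -67) = (-4 + 2 - 46) - (42/13 + 9*(-39)*(-67)) = -48 - (42/13 + 23517) = -48 - 1*305763/13 = -48 - 305763/13 = -306387/13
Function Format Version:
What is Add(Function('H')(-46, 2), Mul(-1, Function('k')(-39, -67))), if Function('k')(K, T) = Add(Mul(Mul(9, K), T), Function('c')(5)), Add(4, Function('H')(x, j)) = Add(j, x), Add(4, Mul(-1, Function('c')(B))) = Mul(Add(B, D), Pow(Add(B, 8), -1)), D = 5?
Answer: Rational(-306387, 13) ≈ -23568.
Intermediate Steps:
Function('c')(B) = Add(4, Mul(-1, Pow(Add(8, B), -1), Add(5, B))) (Function('c')(B) = Add(4, Mul(-1, Mul(Add(B, 5), Pow(Add(B, 8), -1)))) = Add(4, Mul(-1, Mul(Add(5, B), Pow(Add(8, B), -1)))) = Add(4, Mul(-1, Mul(Pow(Add(8, B), -1), Add(5, B)))) = Add(4, Mul(-1, Pow(Add(8, B), -1), Add(5, B))))
Function('H')(x, j) = Add(-4, j, x) (Function('H')(x, j) = Add(-4, Add(j, x)) = Add(-4, j, x))
Function('k')(K, T) = Add(Rational(42, 13), Mul(9, K, T)) (Function('k')(K, T) = Add(Mul(Mul(9, K), T), Mul(3, Pow(Add(8, 5), -1), Add(9, 5))) = Add(Mul(9, K, T), Mul(3, Pow(13, -1), 14)) = Add(Mul(9, K, T), Mul(3, Rational(1, 13), 14)) = Add(Mul(9, K, T), Rational(42, 13)) = Add(Rational(42, 13), Mul(9, K, T)))
Add(Function('H')(-46, 2), Mul(-1, Function('k')(-39, -67))) = Add(Add(-4, 2, -46), Mul(-1, Add(Rational(42, 13), Mul(9, -39, -67)))) = Add(-48, Mul(-1, Add(Rational(42, 13), 23517))) = Add(-48, Mul(-1, Rational(305763, 13))) = Add(-48, Rational(-305763, 13)) = Rational(-306387, 13)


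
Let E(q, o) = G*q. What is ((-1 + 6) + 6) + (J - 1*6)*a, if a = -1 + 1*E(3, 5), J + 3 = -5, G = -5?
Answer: 235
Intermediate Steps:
E(q, o) = -5*q
J = -8 (J = -3 - 5 = -8)
a = -16 (a = -1 + 1*(-5*3) = -1 + 1*(-15) = -1 - 15 = -16)
((-1 + 6) + 6) + (J - 1*6)*a = ((-1 + 6) + 6) + (-8 - 1*6)*(-16) = (5 + 6) + (-8 - 6)*(-16) = 11 - 14*(-16) = 11 + 224 = 235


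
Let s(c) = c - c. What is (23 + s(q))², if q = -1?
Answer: 529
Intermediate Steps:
s(c) = 0
(23 + s(q))² = (23 + 0)² = 23² = 529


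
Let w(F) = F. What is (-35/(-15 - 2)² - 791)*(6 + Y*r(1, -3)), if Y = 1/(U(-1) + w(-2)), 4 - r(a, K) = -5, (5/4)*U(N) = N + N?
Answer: -800219/289 ≈ -2768.9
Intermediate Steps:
U(N) = 8*N/5 (U(N) = 4*(N + N)/5 = 4*(2*N)/5 = 8*N/5)
r(a, K) = 9 (r(a, K) = 4 - 1*(-5) = 4 + 5 = 9)
Y = -5/18 (Y = 1/((8/5)*(-1) - 2) = 1/(-8/5 - 2) = 1/(-18/5) = -5/18 ≈ -0.27778)
(-35/(-15 - 2)² - 791)*(6 + Y*r(1, -3)) = (-35/(-15 - 2)² - 791)*(6 - 5/18*9) = (-35/((-17)²) - 791)*(6 - 5/2) = (-35/289 - 791)*(7/2) = -228634/289*7/2 = -800219/289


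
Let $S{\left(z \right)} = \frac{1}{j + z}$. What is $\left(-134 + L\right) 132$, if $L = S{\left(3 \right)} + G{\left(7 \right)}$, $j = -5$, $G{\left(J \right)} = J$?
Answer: $-16830$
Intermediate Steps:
$S{\left(z \right)} = \frac{1}{-5 + z}$
$L = \frac{13}{2}$ ($L = \frac{1}{-5 + 3} + 7 = \frac{1}{-2} + 7 = - \frac{1}{2} + 7 = \frac{13}{2} \approx 6.5$)
$\left(-134 + L\right) 132 = \left(-134 + \frac{13}{2}\right) 132 = \left(- \frac{255}{2}\right) 132 = -16830$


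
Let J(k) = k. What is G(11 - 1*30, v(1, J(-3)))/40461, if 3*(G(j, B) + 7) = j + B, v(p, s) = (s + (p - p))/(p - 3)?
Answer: -77/242766 ≈ -0.00031718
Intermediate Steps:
v(p, s) = s/(-3 + p) (v(p, s) = (s + 0)/(-3 + p) = s/(-3 + p))
G(j, B) = -7 + B/3 + j/3 (G(j, B) = -7 + (j + B)/3 = -7 + (B + j)/3 = -7 + (B/3 + j/3) = -7 + B/3 + j/3)
G(11 - 1*30, v(1, J(-3)))/40461 = (-7 + (-3/(-3 + 1))/3 + (11 - 1*30)/3)/40461 = (-7 + (-3/(-2))/3 + (11 - 30)/3)*(1/40461) = (-7 + (-3*(-½))/3 + (⅓)*(-19))*(1/40461) = (-7 + (⅓)*(3/2) - 19/3)*(1/40461) = (-7 + ½ - 19/3)*(1/40461) = -77/6*1/40461 = -77/242766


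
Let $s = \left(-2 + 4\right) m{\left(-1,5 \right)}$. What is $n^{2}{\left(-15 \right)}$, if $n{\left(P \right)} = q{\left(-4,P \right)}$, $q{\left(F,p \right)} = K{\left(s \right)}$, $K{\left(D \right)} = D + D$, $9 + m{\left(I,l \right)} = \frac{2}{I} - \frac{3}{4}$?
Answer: $2209$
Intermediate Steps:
$m{\left(I,l \right)} = - \frac{39}{4} + \frac{2}{I}$ ($m{\left(I,l \right)} = -9 + \left(\frac{2}{I} - \frac{3}{4}\right) = -9 - \left(\frac{3}{4} - \frac{2}{I}\right) = - \frac{39}{4} + \frac{2}{I}$)
$s = - \frac{47}{2}$ ($s = \left(-2 + 4\right) \left(- \frac{39}{4} + \frac{2}{-1}\right) = 2 \left(- \frac{39}{4} + 2 \left(-1\right)\right) = 2 \left(- \frac{39}{4} - 2\right) = 2 \left(- \frac{47}{4}\right) = - \frac{47}{2} \approx -23.5$)
$K{\left(D \right)} = 2 D$
$q{\left(F,p \right)} = -47$ ($q{\left(F,p \right)} = 2 \left(- \frac{47}{2}\right) = -47$)
$n{\left(P \right)} = -47$
$n^{2}{\left(-15 \right)} = \left(-47\right)^{2} = 2209$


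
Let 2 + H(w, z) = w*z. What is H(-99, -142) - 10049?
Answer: 4007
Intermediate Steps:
H(w, z) = -2 + w*z
H(-99, -142) - 10049 = (-2 - 99*(-142)) - 10049 = (-2 + 14058) - 10049 = 14056 - 10049 = 4007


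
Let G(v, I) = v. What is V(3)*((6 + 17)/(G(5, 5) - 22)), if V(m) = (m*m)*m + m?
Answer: -690/17 ≈ -40.588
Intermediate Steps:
V(m) = m + m³ (V(m) = m²*m + m = m³ + m = m + m³)
V(3)*((6 + 17)/(G(5, 5) - 22)) = (3 + 3³)*((6 + 17)/(5 - 22)) = (3 + 27)*(23/(-17)) = 30*(23*(-1/17)) = 30*(-23/17) = -690/17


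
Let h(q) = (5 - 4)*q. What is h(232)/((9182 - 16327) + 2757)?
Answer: -58/1097 ≈ -0.052871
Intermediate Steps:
h(q) = q (h(q) = 1*q = q)
h(232)/((9182 - 16327) + 2757) = 232/((9182 - 16327) + 2757) = 232/(-7145 + 2757) = 232/(-4388) = 232*(-1/4388) = -58/1097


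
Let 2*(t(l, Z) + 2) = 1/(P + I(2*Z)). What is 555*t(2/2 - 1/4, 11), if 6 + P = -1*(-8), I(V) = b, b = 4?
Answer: -4255/4 ≈ -1063.8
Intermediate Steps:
I(V) = 4
P = 2 (P = -6 - 1*(-8) = -6 + 8 = 2)
t(l, Z) = -23/12 (t(l, Z) = -2 + 1/(2*(2 + 4)) = -2 + (½)/6 = -2 + (½)*(⅙) = -2 + 1/12 = -23/12)
555*t(2/2 - 1/4, 11) = 555*(-23/12) = -4255/4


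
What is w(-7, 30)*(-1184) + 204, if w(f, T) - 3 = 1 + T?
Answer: -40052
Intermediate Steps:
w(f, T) = 4 + T (w(f, T) = 3 + (1 + T) = 4 + T)
w(-7, 30)*(-1184) + 204 = (4 + 30)*(-1184) + 204 = 34*(-1184) + 204 = -40256 + 204 = -40052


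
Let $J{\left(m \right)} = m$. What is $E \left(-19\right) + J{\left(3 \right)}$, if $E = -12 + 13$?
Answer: $-16$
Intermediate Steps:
$E = 1$
$E \left(-19\right) + J{\left(3 \right)} = 1 \left(-19\right) + 3 = -19 + 3 = -16$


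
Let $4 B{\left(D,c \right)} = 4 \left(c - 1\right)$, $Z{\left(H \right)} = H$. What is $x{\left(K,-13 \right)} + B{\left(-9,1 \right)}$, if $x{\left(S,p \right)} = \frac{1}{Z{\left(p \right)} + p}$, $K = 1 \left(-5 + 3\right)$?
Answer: $- \frac{1}{26} \approx -0.038462$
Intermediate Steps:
$B{\left(D,c \right)} = -1 + c$ ($B{\left(D,c \right)} = \frac{4 \left(c - 1\right)}{4} = \frac{4 \left(-1 + c\right)}{4} = \frac{-4 + 4 c}{4} = -1 + c$)
$K = -2$ ($K = 1 \left(-2\right) = -2$)
$x{\left(S,p \right)} = \frac{1}{2 p}$ ($x{\left(S,p \right)} = \frac{1}{p + p} = \frac{1}{2 p}$)
$x{\left(K,-13 \right)} + B{\left(-9,1 \right)} = \frac{1}{2 \left(-13\right)} + \left(-1 + 1\right) = \frac{1}{2} \left(- \frac{1}{13}\right) + 0 = - \frac{1}{26} + 0 = - \frac{1}{26}$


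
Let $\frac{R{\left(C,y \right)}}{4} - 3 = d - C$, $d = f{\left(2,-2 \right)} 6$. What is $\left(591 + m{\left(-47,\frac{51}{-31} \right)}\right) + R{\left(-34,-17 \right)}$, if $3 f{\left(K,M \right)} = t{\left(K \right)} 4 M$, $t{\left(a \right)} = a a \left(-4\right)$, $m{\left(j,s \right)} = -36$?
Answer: $1727$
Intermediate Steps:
$t{\left(a \right)} = - 4 a^{2}$ ($t{\left(a \right)} = a^{2} \left(-4\right) = - 4 a^{2}$)
$f{\left(K,M \right)} = - \frac{16 M K^{2}}{3}$ ($f{\left(K,M \right)} = \frac{- 4 K^{2} \cdot 4 M}{3} = \frac{- 16 K^{2} M}{3} = \frac{\left(-16\right) M K^{2}}{3} = - \frac{16 M K^{2}}{3}$)
$d = 256$ ($d = \left(- \frac{16}{3}\right) \left(-2\right) 2^{2} \cdot 6 = \left(- \frac{16}{3}\right) \left(-2\right) 4 \cdot 6 = \frac{128}{3} \cdot 6 = 256$)
$R{\left(C,y \right)} = 1036 - 4 C$ ($R{\left(C,y \right)} = 12 + 4 \left(256 - C\right) = 12 - \left(-1024 + 4 C\right) = 1036 - 4 C$)
$\left(591 + m{\left(-47,\frac{51}{-31} \right)}\right) + R{\left(-34,-17 \right)} = \left(591 - 36\right) + \left(1036 - -136\right) = 555 + \left(1036 + 136\right) = 555 + 1172 = 1727$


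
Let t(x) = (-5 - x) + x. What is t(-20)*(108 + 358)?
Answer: -2330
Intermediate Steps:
t(x) = -5
t(-20)*(108 + 358) = -5*(108 + 358) = -5*466 = -2330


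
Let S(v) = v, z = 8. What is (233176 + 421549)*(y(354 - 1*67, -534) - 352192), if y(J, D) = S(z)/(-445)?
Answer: -20522413788360/89 ≈ -2.3059e+11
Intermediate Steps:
y(J, D) = -8/445 (y(J, D) = 8/(-445) = 8*(-1/445) = -8/445)
(233176 + 421549)*(y(354 - 1*67, -534) - 352192) = (233176 + 421549)*(-8/445 - 352192) = 654725*(-156725448/445) = -20522413788360/89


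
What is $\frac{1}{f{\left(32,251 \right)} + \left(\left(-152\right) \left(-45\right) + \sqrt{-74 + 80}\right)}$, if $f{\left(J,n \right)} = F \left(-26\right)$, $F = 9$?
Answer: $\frac{1101}{7273205} - \frac{\sqrt{6}}{43639230} \approx 0.00015132$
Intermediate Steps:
$f{\left(J,n \right)} = -234$ ($f{\left(J,n \right)} = 9 \left(-26\right) = -234$)
$\frac{1}{f{\left(32,251 \right)} + \left(\left(-152\right) \left(-45\right) + \sqrt{-74 + 80}\right)} = \frac{1}{-234 + \left(\left(-152\right) \left(-45\right) + \sqrt{-74 + 80}\right)} = \frac{1}{-234 + \left(6840 + \sqrt{6}\right)} = \frac{1}{6606 + \sqrt{6}}$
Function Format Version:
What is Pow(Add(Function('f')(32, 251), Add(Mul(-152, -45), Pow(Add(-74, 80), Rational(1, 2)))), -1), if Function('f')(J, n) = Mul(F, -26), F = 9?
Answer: Add(Rational(1101, 7273205), Mul(Rational(-1, 43639230), Pow(6, Rational(1, 2)))) ≈ 0.00015132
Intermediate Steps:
Function('f')(J, n) = -234 (Function('f')(J, n) = Mul(9, -26) = -234)
Pow(Add(Function('f')(32, 251), Add(Mul(-152, -45), Pow(Add(-74, 80), Rational(1, 2)))), -1) = Pow(Add(-234, Add(Mul(-152, -45), Pow(Add(-74, 80), Rational(1, 2)))), -1) = Pow(Add(-234, Add(6840, Pow(6, Rational(1, 2)))), -1) = Pow(Add(6606, Pow(6, Rational(1, 2))), -1)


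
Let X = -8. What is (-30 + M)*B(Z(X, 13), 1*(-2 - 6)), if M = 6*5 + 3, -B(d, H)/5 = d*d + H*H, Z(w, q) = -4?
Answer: -1200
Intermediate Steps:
B(d, H) = -5*H² - 5*d² (B(d, H) = -5*(d*d + H*H) = -5*(d² + H²) = -5*(H² + d²) = -5*H² - 5*d²)
M = 33 (M = 30 + 3 = 33)
(-30 + M)*B(Z(X, 13), 1*(-2 - 6)) = (-30 + 33)*(-5*(-2 - 6)² - 5*(-4)²) = 3*(-5*(1*(-8))² - 5*16) = 3*(-5*(-8)² - 80) = 3*(-5*64 - 80) = 3*(-320 - 80) = 3*(-400) = -1200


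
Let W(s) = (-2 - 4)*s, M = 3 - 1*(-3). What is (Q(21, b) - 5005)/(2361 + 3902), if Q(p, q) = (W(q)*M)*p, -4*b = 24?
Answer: -469/6263 ≈ -0.074884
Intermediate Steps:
M = 6 (M = 3 + 3 = 6)
b = -6 (b = -¼*24 = -6)
W(s) = -6*s
Q(p, q) = -36*p*q (Q(p, q) = (-6*q*6)*p = (-36*q)*p = -36*p*q)
(Q(21, b) - 5005)/(2361 + 3902) = (-36*21*(-6) - 5005)/(2361 + 3902) = (4536 - 5005)/6263 = -469*1/6263 = -469/6263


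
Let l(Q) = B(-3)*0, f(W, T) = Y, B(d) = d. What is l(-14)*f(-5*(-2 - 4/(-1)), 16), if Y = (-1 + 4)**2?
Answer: 0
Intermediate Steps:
Y = 9 (Y = 3**2 = 9)
f(W, T) = 9
l(Q) = 0 (l(Q) = -3*0 = 0)
l(-14)*f(-5*(-2 - 4/(-1)), 16) = 0*9 = 0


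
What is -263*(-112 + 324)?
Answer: -55756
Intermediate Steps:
-263*(-112 + 324) = -263*212 = -55756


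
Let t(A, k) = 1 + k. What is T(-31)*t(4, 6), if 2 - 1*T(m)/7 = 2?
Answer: 0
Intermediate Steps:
T(m) = 0 (T(m) = 14 - 7*2 = 14 - 14 = 0)
T(-31)*t(4, 6) = 0*(1 + 6) = 0*7 = 0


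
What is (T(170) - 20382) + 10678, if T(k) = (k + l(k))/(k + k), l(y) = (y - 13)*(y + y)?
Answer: -19093/2 ≈ -9546.5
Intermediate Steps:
l(y) = 2*y*(-13 + y) (l(y) = (-13 + y)*(2*y) = 2*y*(-13 + y))
T(k) = (k + 2*k*(-13 + k))/(2*k) (T(k) = (k + 2*k*(-13 + k))/(k + k) = (k + 2*k*(-13 + k))/((2*k)) = (k + 2*k*(-13 + k))*(1/(2*k)) = (k + 2*k*(-13 + k))/(2*k))
(T(170) - 20382) + 10678 = ((-25/2 + 170) - 20382) + 10678 = (315/2 - 20382) + 10678 = -40449/2 + 10678 = -19093/2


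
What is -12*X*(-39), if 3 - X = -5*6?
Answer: 15444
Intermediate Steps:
X = 33 (X = 3 - (-5)*6 = 3 - 1*(-30) = 3 + 30 = 33)
-12*X*(-39) = -12*33*(-39) = -396*(-39) = 15444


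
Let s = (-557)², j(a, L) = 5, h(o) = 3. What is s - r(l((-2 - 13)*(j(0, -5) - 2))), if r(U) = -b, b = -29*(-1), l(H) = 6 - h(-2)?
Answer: 310278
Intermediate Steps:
l(H) = 3 (l(H) = 6 - 1*3 = 6 - 3 = 3)
b = 29
r(U) = -29 (r(U) = -1*29 = -29)
s = 310249
s - r(l((-2 - 13)*(j(0, -5) - 2))) = 310249 - 1*(-29) = 310249 + 29 = 310278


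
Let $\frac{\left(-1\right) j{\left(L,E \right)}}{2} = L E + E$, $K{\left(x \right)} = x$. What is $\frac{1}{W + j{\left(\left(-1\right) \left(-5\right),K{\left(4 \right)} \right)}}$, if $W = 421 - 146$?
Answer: $\frac{1}{227} \approx 0.0044053$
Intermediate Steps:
$j{\left(L,E \right)} = - 2 E - 2 E L$ ($j{\left(L,E \right)} = - 2 \left(L E + E\right) = - 2 \left(E L + E\right) = - 2 \left(E + E L\right) = - 2 E - 2 E L$)
$W = 275$
$\frac{1}{W + j{\left(\left(-1\right) \left(-5\right),K{\left(4 \right)} \right)}} = \frac{1}{275 - 8 \left(1 - -5\right)} = \frac{1}{275 - 8 \left(1 + 5\right)} = \frac{1}{275 - 8 \cdot 6} = \frac{1}{275 - 48} = \frac{1}{227}$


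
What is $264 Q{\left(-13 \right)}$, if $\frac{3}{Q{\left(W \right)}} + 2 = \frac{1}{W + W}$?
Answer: $- \frac{20592}{53} \approx -388.53$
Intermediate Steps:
$Q{\left(W \right)} = \frac{3}{-2 + \frac{1}{2 W}}$ ($Q{\left(W \right)} = \frac{3}{-2 + \frac{1}{W + W}} = \frac{3}{-2 + \frac{1}{2 W}}$)
$264 Q{\left(-13 \right)} = 264 \left(\left(-6\right) \left(-13\right) \frac{1}{-1 + 4 \left(-13\right)}\right) = 264 \left(\left(-6\right) \left(-13\right) \frac{1}{-1 - 52}\right) = 264 \left(\left(-6\right) \left(-13\right) \frac{1}{-53}\right) = 264 \left(\left(-6\right) \left(-13\right) \left(- \frac{1}{53}\right)\right) = 264 \left(- \frac{78}{53}\right) = - \frac{20592}{53}$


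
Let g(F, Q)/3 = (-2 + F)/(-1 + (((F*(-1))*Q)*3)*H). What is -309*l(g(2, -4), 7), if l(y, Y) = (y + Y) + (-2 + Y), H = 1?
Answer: -3708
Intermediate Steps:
g(F, Q) = 3*(-2 + F)/(-1 - 3*F*Q) (g(F, Q) = 3*((-2 + F)/(-1 + (((F*(-1))*Q)*3)*1)) = 3*((-2 + F)/(-1 + (((-F)*Q)*3)*1)) = 3*((-2 + F)/(-1 + (-F*Q*3)*1)) = 3*((-2 + F)/(-1 - 3*F*Q*1)) = 3*((-2 + F)/(-1 - 3*F*Q)) = 3*(-2 + F)/(-1 - 3*F*Q))
l(y, Y) = -2 + y + 2*Y (l(y, Y) = (Y + y) + (-2 + Y) = -2 + y + 2*Y)
-309*l(g(2, -4), 7) = -309*(-2 + 3*(2 - 1*2)/(1 + 3*2*(-4)) + 2*7) = -309*(-2 + 3*(2 - 2)/(1 - 24) + 14) = -309*(-2 + 3*0/(-23) + 14) = -309*(-2 + 3*(-1/23)*0 + 14) = -309*(-2 + 0 + 14) = -309*12 = -3708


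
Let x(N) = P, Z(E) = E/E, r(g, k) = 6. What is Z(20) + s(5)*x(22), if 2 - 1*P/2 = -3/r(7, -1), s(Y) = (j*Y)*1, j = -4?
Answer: -99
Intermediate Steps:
s(Y) = -4*Y (s(Y) = -4*Y*1 = -4*Y)
Z(E) = 1
P = 5 (P = 4 - (-6)/6 = 4 - 2*(-1/2) = 4 + 1 = 5)
x(N) = 5
Z(20) + s(5)*x(22) = 1 - 4*5*5 = 1 - 20*5 = 1 - 100 = -99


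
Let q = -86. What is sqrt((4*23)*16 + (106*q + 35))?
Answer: I*sqrt(7609) ≈ 87.23*I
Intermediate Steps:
sqrt((4*23)*16 + (106*q + 35)) = sqrt((4*23)*16 + (106*(-86) + 35)) = sqrt(92*16 + (-9116 + 35)) = sqrt(1472 - 9081) = sqrt(-7609) = I*sqrt(7609)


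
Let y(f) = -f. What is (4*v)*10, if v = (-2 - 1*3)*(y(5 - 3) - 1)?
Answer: 600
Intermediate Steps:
v = 15 (v = (-2 - 1*3)*(-(5 - 3) - 1) = (-2 - 3)*(-1*2 - 1) = -5*(-2 - 1) = -5*(-3) = 15)
(4*v)*10 = (4*15)*10 = 60*10 = 600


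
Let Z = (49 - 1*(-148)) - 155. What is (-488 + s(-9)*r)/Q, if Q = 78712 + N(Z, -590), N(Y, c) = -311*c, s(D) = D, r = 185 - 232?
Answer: -65/262202 ≈ -0.00024790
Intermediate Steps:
Z = 42 (Z = (49 + 148) - 155 = 197 - 155 = 42)
r = -47
Q = 262202 (Q = 78712 - 311*(-590) = 78712 + 183490 = 262202)
(-488 + s(-9)*r)/Q = (-488 - 9*(-47))/262202 = (-488 + 423)*(1/262202) = -65*1/262202 = -65/262202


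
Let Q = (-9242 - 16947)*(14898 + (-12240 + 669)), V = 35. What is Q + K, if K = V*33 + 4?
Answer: -87129644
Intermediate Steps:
K = 1159 (K = 35*33 + 4 = 1155 + 4 = 1159)
Q = -87130803 (Q = -26189*(14898 - 11571) = -26189*3327 = -87130803)
Q + K = -87130803 + 1159 = -87129644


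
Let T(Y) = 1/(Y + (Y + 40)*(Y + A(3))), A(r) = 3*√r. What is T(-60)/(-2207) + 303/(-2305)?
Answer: -574566835/4370866392 - √3/47406360 ≈ -0.13145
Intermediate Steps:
T(Y) = 1/(Y + (40 + Y)*(Y + 3*√3)) (T(Y) = 1/(Y + (Y + 40)*(Y + 3*√3)) = 1/(Y + (40 + Y)*(Y + 3*√3)))
T(-60)/(-2207) + 303/(-2305) = 1/(((-60)² + 41*(-60) + 120*√3 + 3*(-60)*√3)*(-2207)) + 303/(-2305) = -1/2207/(3600 - 2460 + 120*√3 - 180*√3) + 303*(-1/2305) = -1/2207/(1140 - 60*√3) - 303/2305 = -1/(2207*(1140 - 60*√3)) - 303/2305 = -303/2305 - 1/(2207*(1140 - 60*√3))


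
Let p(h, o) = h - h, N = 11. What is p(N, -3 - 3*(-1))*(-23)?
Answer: 0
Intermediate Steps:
p(h, o) = 0
p(N, -3 - 3*(-1))*(-23) = 0*(-23) = 0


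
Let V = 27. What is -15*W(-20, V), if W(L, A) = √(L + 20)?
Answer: 0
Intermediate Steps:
W(L, A) = √(20 + L)
-15*W(-20, V) = -15*√(20 - 20) = -15*√0 = -15*0 = 0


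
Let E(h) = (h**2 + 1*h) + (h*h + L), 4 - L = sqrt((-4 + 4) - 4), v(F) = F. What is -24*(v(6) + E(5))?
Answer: -1560 + 48*I ≈ -1560.0 + 48.0*I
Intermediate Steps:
L = 4 - 2*I (L = 4 - sqrt((-4 + 4) - 4) = 4 - sqrt(0 - 4) = 4 - sqrt(-4) = 4 - 2*I ≈ 4.0 - 2.0*I)
E(h) = 4 + h - 2*I + 2*h**2 (E(h) = (h**2 + 1*h) + (h*h + (4 - 2*I)) = (h**2 + h) + (h**2 + (4 - 2*I)) = (h + h**2) + (4 + h**2 - 2*I) = 4 + h - 2*I + 2*h**2)
-24*(v(6) + E(5)) = -24*(6 + (4 + 5 - 2*I + 2*5**2)) = -24*(6 + (4 + 5 - 2*I + 2*25)) = -24*(6 + (4 + 5 - 2*I + 50)) = -24*(6 + (59 - 2*I)) = -24*(65 - 2*I) = -1560 + 48*I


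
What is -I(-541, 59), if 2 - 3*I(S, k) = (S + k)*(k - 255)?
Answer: 31490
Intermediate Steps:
I(S, k) = 2/3 - (-255 + k)*(S + k)/3 (I(S, k) = 2/3 - (S + k)*(k - 255)/3 = 2/3 - (S + k)*(-255 + k)/3 = 2/3 - (-255 + k)*(S + k)/3)
-I(-541, 59) = -(2/3 + 85*(-541) + 85*59 - 1/3*59**2 - 1/3*(-541)*59) = -(2/3 - 45985 + 5015 - 1/3*3481 + 31919/3) = -(2/3 - 45985 + 5015 - 3481/3 + 31919/3) = -1*(-31490) = 31490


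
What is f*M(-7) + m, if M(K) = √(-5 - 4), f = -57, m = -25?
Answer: -25 - 171*I ≈ -25.0 - 171.0*I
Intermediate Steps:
M(K) = 3*I (M(K) = √(-9) = 3*I)
f*M(-7) + m = -171*I - 25 = -25 - 171*I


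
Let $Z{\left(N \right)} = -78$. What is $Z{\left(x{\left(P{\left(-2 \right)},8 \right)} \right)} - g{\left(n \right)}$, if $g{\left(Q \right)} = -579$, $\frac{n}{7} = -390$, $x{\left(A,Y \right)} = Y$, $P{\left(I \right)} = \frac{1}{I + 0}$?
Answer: $501$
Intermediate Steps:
$P{\left(I \right)} = \frac{1}{I}$
$n = -2730$ ($n = 7 \left(-390\right) = -2730$)
$Z{\left(x{\left(P{\left(-2 \right)},8 \right)} \right)} - g{\left(n \right)} = -78 - -579 = -78 + 579 = 501$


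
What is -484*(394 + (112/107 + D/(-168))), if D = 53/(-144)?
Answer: -123734782831/647136 ≈ -1.9120e+5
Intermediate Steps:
D = -53/144 (D = 53*(-1/144) = -53/144 ≈ -0.36806)
-484*(394 + (112/107 + D/(-168))) = -484*(394 + (112/107 - 53/144/(-168))) = -484*(394 + (112*(1/107) - 53/144*(-1/168))) = -484*(394 + (112/107 + 53/24192)) = -484*(394 + 2715175/2588544) = -484*1022601511/2588544 = -123734782831/647136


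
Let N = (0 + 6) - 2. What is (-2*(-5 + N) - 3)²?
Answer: 1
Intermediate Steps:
N = 4 (N = 6 - 2 = 4)
(-2*(-5 + N) - 3)² = (-2*(-5 + 4) - 3)² = (-2*(-1) - 3)² = (2 - 3)² = (-1)² = 1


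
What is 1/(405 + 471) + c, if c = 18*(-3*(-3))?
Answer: 141913/876 ≈ 162.00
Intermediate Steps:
c = 162 (c = 18*9 = 162)
1/(405 + 471) + c = 1/(405 + 471) + 162 = 1/876 + 162 = 141913/876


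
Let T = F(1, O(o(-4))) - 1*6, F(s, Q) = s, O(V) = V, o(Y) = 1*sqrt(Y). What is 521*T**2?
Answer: 13025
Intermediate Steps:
o(Y) = sqrt(Y)
T = -5 (T = 1 - 1*6 = 1 - 6 = -5)
521*T**2 = 521*(-5)**2 = 521*25 = 13025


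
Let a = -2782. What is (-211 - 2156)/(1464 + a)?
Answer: 2367/1318 ≈ 1.7959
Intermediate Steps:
(-211 - 2156)/(1464 + a) = (-211 - 2156)/(1464 - 2782) = -2367/(-1318) = -2367*(-1/1318) = 2367/1318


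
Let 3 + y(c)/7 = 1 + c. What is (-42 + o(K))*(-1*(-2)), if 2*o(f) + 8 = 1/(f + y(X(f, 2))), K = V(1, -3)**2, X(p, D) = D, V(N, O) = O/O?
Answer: -91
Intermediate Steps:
V(N, O) = 1
y(c) = -14 + 7*c (y(c) = -21 + 7*(1 + c) = -21 + (7 + 7*c) = -14 + 7*c)
K = 1 (K = 1**2 = 1)
o(f) = -4 + 1/(2*f) (o(f) = -4 + 1/(2*(f + (-14 + 7*2))) = -4 + 1/(2*(f + (-14 + 14))) = -4 + 1/(2*(f + 0)) = -4 + 1/(2*f))
(-42 + o(K))*(-1*(-2)) = (-42 + (-4 + (1/2)/1))*(-1*(-2)) = (-42 + (-4 + (1/2)*1))*2 = (-42 + (-4 + 1/2))*2 = (-42 - 7/2)*2 = -91/2*2 = -91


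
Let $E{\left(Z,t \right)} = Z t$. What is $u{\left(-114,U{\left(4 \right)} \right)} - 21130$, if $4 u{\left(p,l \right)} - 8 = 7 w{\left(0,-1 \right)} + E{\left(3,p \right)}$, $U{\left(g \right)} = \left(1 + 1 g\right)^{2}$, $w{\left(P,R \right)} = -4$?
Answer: $- \frac{42441}{2} \approx -21221.0$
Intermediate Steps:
$U{\left(g \right)} = \left(1 + g\right)^{2}$
$u{\left(p,l \right)} = -5 + \frac{3 p}{4}$ ($u{\left(p,l \right)} = 2 + \frac{7 \left(-4\right) + 3 p}{4} = 2 + \frac{-28 + 3 p}{4} = 2 + \left(-7 + \frac{3 p}{4}\right) = -5 + \frac{3 p}{4}$)
$u{\left(-114,U{\left(4 \right)} \right)} - 21130 = \left(-5 + \frac{3}{4} \left(-114\right)\right) - 21130 = \left(-5 - \frac{171}{2}\right) - 21130 = - \frac{181}{2} - 21130 = - \frac{42441}{2}$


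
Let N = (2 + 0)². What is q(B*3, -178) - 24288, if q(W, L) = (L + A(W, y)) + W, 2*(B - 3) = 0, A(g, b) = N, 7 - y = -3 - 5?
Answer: -24453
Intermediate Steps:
N = 4 (N = 2² = 4)
y = 15 (y = 7 - (-3 - 5) = 7 - 1*(-8) = 7 + 8 = 15)
A(g, b) = 4
B = 3 (B = 3 + (½)*0 = 3 + 0 = 3)
q(W, L) = 4 + L + W (q(W, L) = (L + 4) + W = (4 + L) + W = 4 + L + W)
q(B*3, -178) - 24288 = (4 - 178 + 3*3) - 24288 = (4 - 178 + 9) - 24288 = -165 - 24288 = -24453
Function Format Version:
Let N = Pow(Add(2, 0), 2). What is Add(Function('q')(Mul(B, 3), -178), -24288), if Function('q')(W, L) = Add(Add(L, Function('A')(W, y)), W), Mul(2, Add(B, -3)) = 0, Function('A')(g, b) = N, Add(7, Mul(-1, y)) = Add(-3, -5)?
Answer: -24453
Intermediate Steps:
N = 4 (N = Pow(2, 2) = 4)
y = 15 (y = Add(7, Mul(-1, Add(-3, -5))) = Add(7, Mul(-1, -8)) = Add(7, 8) = 15)
Function('A')(g, b) = 4
B = 3 (B = Add(3, Mul(Rational(1, 2), 0)) = Add(3, 0) = 3)
Function('q')(W, L) = Add(4, L, W) (Function('q')(W, L) = Add(Add(L, 4), W) = Add(Add(4, L), W) = Add(4, L, W))
Add(Function('q')(Mul(B, 3), -178), -24288) = Add(Add(4, -178, Mul(3, 3)), -24288) = Add(Add(4, -178, 9), -24288) = Add(-165, -24288) = -24453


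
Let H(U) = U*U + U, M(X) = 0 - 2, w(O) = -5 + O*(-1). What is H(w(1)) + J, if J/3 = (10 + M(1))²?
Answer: 222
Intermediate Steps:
w(O) = -5 - O
M(X) = -2
H(U) = U + U² (H(U) = U² + U = U + U²)
J = 192 (J = 3*(10 - 2)² = 3*8² = 3*64 = 192)
H(w(1)) + J = (-5 - 1*1)*(1 + (-5 - 1*1)) + 192 = (-5 - 1)*(1 + (-5 - 1)) + 192 = -6*(1 - 6) + 192 = -6*(-5) + 192 = 30 + 192 = 222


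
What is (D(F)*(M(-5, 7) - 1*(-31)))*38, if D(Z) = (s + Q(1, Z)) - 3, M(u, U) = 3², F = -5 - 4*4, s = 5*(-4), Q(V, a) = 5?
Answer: -27360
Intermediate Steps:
s = -20
F = -21 (F = -5 - 16 = -21)
M(u, U) = 9
D(Z) = -18 (D(Z) = (-20 + 5) - 3 = -15 - 3 = -18)
(D(F)*(M(-5, 7) - 1*(-31)))*38 = -18*(9 - 1*(-31))*38 = -18*(9 + 31)*38 = -18*40*38 = -720*38 = -27360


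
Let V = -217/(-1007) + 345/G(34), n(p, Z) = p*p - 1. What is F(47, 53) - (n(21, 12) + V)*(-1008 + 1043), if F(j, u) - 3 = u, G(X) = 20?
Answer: -64267917/4028 ≈ -15955.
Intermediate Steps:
n(p, Z) = -1 + p**2 (n(p, Z) = p**2 - 1 = -1 + p**2)
F(j, u) = 3 + u
V = 70351/4028 (V = -217/(-1007) + 345/20 = -217*(-1/1007) + 345*(1/20) = 217/1007 + 69/4 = 70351/4028 ≈ 17.465)
F(47, 53) - (n(21, 12) + V)*(-1008 + 1043) = (3 + 53) - ((-1 + 21**2) + 70351/4028)*(-1008 + 1043) = 56 - ((-1 + 441) + 70351/4028)*35 = 56 - (440 + 70351/4028)*35 = 56 - 1842671*35/4028 = 56 - 1*64493485/4028 = 56 - 64493485/4028 = -64267917/4028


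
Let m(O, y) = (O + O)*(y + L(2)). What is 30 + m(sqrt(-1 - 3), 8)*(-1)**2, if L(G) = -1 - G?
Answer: 30 + 20*I ≈ 30.0 + 20.0*I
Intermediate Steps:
m(O, y) = 2*O*(-3 + y) (m(O, y) = (O + O)*(y + (-1 - 1*2)) = (2*O)*(y + (-1 - 2)) = (2*O)*(y - 3) = (2*O)*(-3 + y) = 2*O*(-3 + y))
30 + m(sqrt(-1 - 3), 8)*(-1)**2 = 30 + (2*sqrt(-1 - 3)*(-3 + 8))*(-1)**2 = 30 + (2*sqrt(-4)*5)*1 = 30 + (2*(2*I)*5)*1 = 30 + (20*I)*1 = 30 + 20*I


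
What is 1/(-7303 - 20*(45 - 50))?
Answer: -1/7203 ≈ -0.00013883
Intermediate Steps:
1/(-7303 - 20*(45 - 50)) = 1/(-7303 - 20*(-5)) = 1/(-7303 + 100) = 1/(-7203) = -1/7203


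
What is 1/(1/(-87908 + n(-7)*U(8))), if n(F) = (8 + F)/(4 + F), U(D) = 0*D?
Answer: -87908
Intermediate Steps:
U(D) = 0
n(F) = (8 + F)/(4 + F)
1/(1/(-87908 + n(-7)*U(8))) = 1/(1/(-87908 + ((8 - 7)/(4 - 7))*0)) = 1/(1/(-87908 + (1/(-3))*0)) = 1/(1/(-87908 - 1/3*1*0)) = 1/(1/(-87908 - 1/3*0)) = 1/(1/(-87908 + 0)) = 1/(1/(-87908)) = 1/(-1/87908) = -87908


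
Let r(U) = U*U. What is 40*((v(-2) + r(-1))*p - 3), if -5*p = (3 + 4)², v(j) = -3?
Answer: 664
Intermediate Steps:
r(U) = U²
p = -49/5 (p = -(3 + 4)²/5 = -⅕*7² = -⅕*49 = -49/5 ≈ -9.8000)
40*((v(-2) + r(-1))*p - 3) = 40*((-3 + (-1)²)*(-49/5) - 3) = 40*((-3 + 1)*(-49/5) - 3) = 40*(-2*(-49/5) - 3) = 40*(98/5 - 3) = 40*(83/5) = 664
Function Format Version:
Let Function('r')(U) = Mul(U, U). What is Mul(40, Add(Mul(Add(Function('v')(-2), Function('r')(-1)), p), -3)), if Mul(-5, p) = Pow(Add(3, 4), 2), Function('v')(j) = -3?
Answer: 664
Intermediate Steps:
Function('r')(U) = Pow(U, 2)
p = Rational(-49, 5) (p = Mul(Rational(-1, 5), Pow(Add(3, 4), 2)) = Mul(Rational(-1, 5), Pow(7, 2)) = Mul(Rational(-1, 5), 49) = Rational(-49, 5) ≈ -9.8000)
Mul(40, Add(Mul(Add(Function('v')(-2), Function('r')(-1)), p), -3)) = Mul(40, Add(Mul(Add(-3, Pow(-1, 2)), Rational(-49, 5)), -3)) = Mul(40, Add(Mul(Add(-3, 1), Rational(-49, 5)), -3)) = Mul(40, Add(Mul(-2, Rational(-49, 5)), -3)) = Mul(40, Add(Rational(98, 5), -3)) = Mul(40, Rational(83, 5)) = 664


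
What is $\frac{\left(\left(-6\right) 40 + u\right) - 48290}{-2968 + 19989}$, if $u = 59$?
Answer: $- \frac{48471}{17021} \approx -2.8477$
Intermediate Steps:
$\frac{\left(\left(-6\right) 40 + u\right) - 48290}{-2968 + 19989} = \frac{\left(\left(-6\right) 40 + 59\right) - 48290}{-2968 + 19989} = \frac{\left(-240 + 59\right) - 48290}{17021} = \left(-181 - 48290\right) \frac{1}{17021} = \left(-48471\right) \frac{1}{17021} = - \frac{48471}{17021}$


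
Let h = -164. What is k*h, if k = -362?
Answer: 59368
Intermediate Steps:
k*h = -362*(-164) = 59368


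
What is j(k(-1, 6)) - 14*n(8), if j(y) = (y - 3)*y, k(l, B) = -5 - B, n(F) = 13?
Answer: -28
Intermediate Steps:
j(y) = y*(-3 + y) (j(y) = (-3 + y)*y = y*(-3 + y))
j(k(-1, 6)) - 14*n(8) = (-5 - 1*6)*(-3 + (-5 - 1*6)) - 14*13 = (-5 - 6)*(-3 + (-5 - 6)) - 182 = -11*(-3 - 11) - 182 = -11*(-14) - 182 = 154 - 182 = -28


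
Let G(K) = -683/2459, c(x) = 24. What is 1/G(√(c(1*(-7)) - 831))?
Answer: -2459/683 ≈ -3.6003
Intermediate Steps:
G(K) = -683/2459 (G(K) = -683*1/2459 = -683/2459)
1/G(√(c(1*(-7)) - 831)) = 1/(-683/2459) = -2459/683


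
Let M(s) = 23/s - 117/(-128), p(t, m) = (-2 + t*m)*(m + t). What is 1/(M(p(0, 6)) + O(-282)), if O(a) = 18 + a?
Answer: -384/101761 ≈ -0.0037735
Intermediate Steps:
p(t, m) = (-2 + m*t)*(m + t)
M(s) = 117/128 + 23/s (M(s) = 23/s - 117*(-1/128) = 23/s + 117/128 = 117/128 + 23/s)
1/(M(p(0, 6)) + O(-282)) = 1/((117/128 + 23/(-2*6 - 2*0 + 6*0² + 0*6²)) + (18 - 282)) = 1/((117/128 + 23/(-12 + 0 + 6*0 + 0*36)) - 264) = 1/((117/128 + 23/(-12 + 0 + 0 + 0)) - 264) = 1/((117/128 + 23/(-12)) - 264) = 1/((117/128 + 23*(-1/12)) - 264) = 1/((117/128 - 23/12) - 264) = 1/(-385/384 - 264) = 1/(-101761/384) = -384/101761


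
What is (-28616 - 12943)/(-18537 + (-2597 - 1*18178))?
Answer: 1979/1872 ≈ 1.0572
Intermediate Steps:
(-28616 - 12943)/(-18537 + (-2597 - 1*18178)) = -41559/(-18537 + (-2597 - 18178)) = -41559/(-18537 - 20775) = -41559/(-39312) = -41559*(-1/39312) = 1979/1872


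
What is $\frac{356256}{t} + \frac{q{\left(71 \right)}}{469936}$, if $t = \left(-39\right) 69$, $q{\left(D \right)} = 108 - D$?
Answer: $- \frac{808779807}{6109168} \approx -132.39$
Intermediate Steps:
$t = -2691$
$\frac{356256}{t} + \frac{q{\left(71 \right)}}{469936} = \frac{356256}{-2691} + \frac{108 - 71}{469936} = 356256 \left(- \frac{1}{2691}\right) + \left(108 - 71\right) \frac{1}{469936} = - \frac{39584}{299} + 37 \cdot \frac{1}{469936} = - \frac{39584}{299} + \frac{37}{469936} = - \frac{808779807}{6109168}$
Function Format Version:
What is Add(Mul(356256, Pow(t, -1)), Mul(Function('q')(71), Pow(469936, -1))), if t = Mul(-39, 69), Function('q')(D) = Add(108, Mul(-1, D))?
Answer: Rational(-808779807, 6109168) ≈ -132.39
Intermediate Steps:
t = -2691
Add(Mul(356256, Pow(t, -1)), Mul(Function('q')(71), Pow(469936, -1))) = Add(Mul(356256, Pow(-2691, -1)), Mul(Add(108, Mul(-1, 71)), Pow(469936, -1))) = Add(Mul(356256, Rational(-1, 2691)), Mul(Add(108, -71), Rational(1, 469936))) = Add(Rational(-39584, 299), Mul(37, Rational(1, 469936))) = Add(Rational(-39584, 299), Rational(37, 469936)) = Rational(-808779807, 6109168)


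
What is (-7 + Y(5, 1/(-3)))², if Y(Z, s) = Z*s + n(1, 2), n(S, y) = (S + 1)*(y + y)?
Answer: 4/9 ≈ 0.44444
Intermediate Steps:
n(S, y) = 2*y*(1 + S) (n(S, y) = (1 + S)*(2*y) = 2*y*(1 + S))
Y(Z, s) = 8 + Z*s (Y(Z, s) = Z*s + 2*2*(1 + 1) = Z*s + 2*2*2 = Z*s + 8 = 8 + Z*s)
(-7 + Y(5, 1/(-3)))² = (-7 + (8 + 5/(-3)))² = (-7 + (8 + 5*(-⅓)))² = (-7 + (8 - 5/3))² = (-7 + 19/3)² = (-⅔)² = 4/9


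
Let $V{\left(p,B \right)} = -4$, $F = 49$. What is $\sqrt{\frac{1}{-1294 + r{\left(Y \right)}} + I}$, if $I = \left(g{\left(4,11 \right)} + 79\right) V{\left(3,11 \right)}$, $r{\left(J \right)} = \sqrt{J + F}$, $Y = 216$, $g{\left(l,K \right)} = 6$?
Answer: $\frac{\sqrt{-439961 + 340 \sqrt{265}}}{\sqrt{1294 - \sqrt{265}}} \approx 18.439 i$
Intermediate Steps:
$r{\left(J \right)} = \sqrt{49 + J}$ ($r{\left(J \right)} = \sqrt{J + 49} = \sqrt{49 + J}$)
$I = -340$ ($I = \left(6 + 79\right) \left(-4\right) = 85 \left(-4\right) = -340$)
$\sqrt{\frac{1}{-1294 + r{\left(Y \right)}} + I} = \sqrt{\frac{1}{-1294 + \sqrt{49 + 216}} - 340} = \sqrt{\frac{1}{-1294 + \sqrt{265}} - 340} = \sqrt{-340 + \frac{1}{-1294 + \sqrt{265}}}$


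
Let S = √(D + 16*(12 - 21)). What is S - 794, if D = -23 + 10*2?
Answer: -794 + 7*I*√3 ≈ -794.0 + 12.124*I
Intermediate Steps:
D = -3 (D = -23 + 20 = -3)
S = 7*I*√3 (S = √(-3 + 16*(12 - 21)) = √(-3 + 16*(-9)) = √(-3 - 144) = √(-147) = 7*I*√3 ≈ 12.124*I)
S - 794 = 7*I*√3 - 794 = -794 + 7*I*√3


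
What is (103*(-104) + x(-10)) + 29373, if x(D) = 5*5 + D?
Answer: 18676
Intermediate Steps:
x(D) = 25 + D
(103*(-104) + x(-10)) + 29373 = (103*(-104) + (25 - 10)) + 29373 = (-10712 + 15) + 29373 = -10697 + 29373 = 18676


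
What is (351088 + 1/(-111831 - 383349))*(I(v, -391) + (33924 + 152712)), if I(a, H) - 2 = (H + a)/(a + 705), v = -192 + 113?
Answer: 10155977818802793101/154991340 ≈ 6.5526e+10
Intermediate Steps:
v = -79
I(a, H) = 2 + (H + a)/(705 + a) (I(a, H) = 2 + (H + a)/(a + 705) = 2 + (H + a)/(705 + a))
(351088 + 1/(-111831 - 383349))*(I(v, -391) + (33924 + 152712)) = (351088 + 1/(-111831 - 383349))*((1410 - 391 + 3*(-79))/(705 - 79) + (33924 + 152712)) = (351088 + 1/(-495180))*((1410 - 391 - 237)/626 + 186636) = (351088 - 1/495180)*((1/626)*782 + 186636) = 173851755839*(391/313 + 186636)/495180 = (173851755839/495180)*(58417459/313) = 10155977818802793101/154991340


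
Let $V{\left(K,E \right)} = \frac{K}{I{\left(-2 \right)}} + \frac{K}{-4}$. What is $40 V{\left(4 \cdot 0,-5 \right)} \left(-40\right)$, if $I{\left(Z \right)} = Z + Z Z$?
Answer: $0$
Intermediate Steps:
$I{\left(Z \right)} = Z + Z^{2}$
$V{\left(K,E \right)} = \frac{K}{4}$ ($V{\left(K,E \right)} = \frac{K}{\left(-2\right) \left(1 - 2\right)} + \frac{K}{-4} = \frac{K}{\left(-2\right) \left(-1\right)} + K \left(- \frac{1}{4}\right) = \frac{K}{2} - \frac{K}{4} = \frac{K}{4}$)
$40 V{\left(4 \cdot 0,-5 \right)} \left(-40\right) = 40 \frac{4 \cdot 0}{4} \left(-40\right) = 40 \cdot \frac{1}{4} \cdot 0 \left(-40\right) = 40 \cdot 0 \left(-40\right) = 0 \left(-40\right) = 0$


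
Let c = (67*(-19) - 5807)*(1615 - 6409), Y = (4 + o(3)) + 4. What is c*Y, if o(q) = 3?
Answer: 373356720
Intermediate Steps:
Y = 11 (Y = (4 + 3) + 4 = 7 + 4 = 11)
c = 33941520 (c = (-1273 - 5807)*(-4794) = -7080*(-4794) = 33941520)
c*Y = 33941520*11 = 373356720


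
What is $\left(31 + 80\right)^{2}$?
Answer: $12321$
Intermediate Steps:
$\left(31 + 80\right)^{2} = 111^{2} = 12321$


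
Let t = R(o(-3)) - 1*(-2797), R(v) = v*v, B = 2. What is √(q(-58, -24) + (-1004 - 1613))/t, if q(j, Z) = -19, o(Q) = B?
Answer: 2*I*√659/2801 ≈ 0.01833*I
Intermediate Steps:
o(Q) = 2
R(v) = v²
t = 2801 (t = 2² - 1*(-2797) = 4 + 2797 = 2801)
√(q(-58, -24) + (-1004 - 1613))/t = √(-19 + (-1004 - 1613))/2801 = √(-19 - 2617)*(1/2801) = √(-2636)*(1/2801) = (2*I*√659)*(1/2801) = 2*I*√659/2801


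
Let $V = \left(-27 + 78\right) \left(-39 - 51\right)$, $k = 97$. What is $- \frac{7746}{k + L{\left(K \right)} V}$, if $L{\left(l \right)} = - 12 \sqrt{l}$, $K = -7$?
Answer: $- \frac{751362}{21236654209} + \frac{426649680 i \sqrt{7}}{21236654209} \approx -3.538 \cdot 10^{-5} + 0.053154 i$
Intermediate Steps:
$V = -4590$ ($V = 51 \left(-90\right) = -4590$)
$- \frac{7746}{k + L{\left(K \right)} V} = - \frac{7746}{97 + - 12 \sqrt{-7} \left(-4590\right)} = - \frac{7746}{97 + - 12 i \sqrt{7} \left(-4590\right)} = - \frac{7746}{97 + 55080 i \sqrt{7}}$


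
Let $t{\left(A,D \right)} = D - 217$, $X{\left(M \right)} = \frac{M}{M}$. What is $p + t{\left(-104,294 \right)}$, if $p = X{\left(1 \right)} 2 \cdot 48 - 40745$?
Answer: $-40572$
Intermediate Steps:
$X{\left(M \right)} = 1$
$t{\left(A,D \right)} = -217 + D$ ($t{\left(A,D \right)} = D - 217 = -217 + D$)
$p = -40649$ ($p = 1 \cdot 2 \cdot 48 - 40745 = 2 \cdot 48 - 40745 = 96 - 40745 = -40649$)
$p + t{\left(-104,294 \right)} = -40649 + \left(-217 + 294\right) = -40649 + 77 = -40572$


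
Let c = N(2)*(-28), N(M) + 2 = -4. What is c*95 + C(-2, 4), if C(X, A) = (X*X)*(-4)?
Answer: 15944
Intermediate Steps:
C(X, A) = -4*X² (C(X, A) = X²*(-4) = -4*X²)
N(M) = -6 (N(M) = -2 - 4 = -6)
c = 168 (c = -6*(-28) = 168)
c*95 + C(-2, 4) = 168*95 - 4*(-2)² = 15960 - 4*4 = 15960 - 16 = 15944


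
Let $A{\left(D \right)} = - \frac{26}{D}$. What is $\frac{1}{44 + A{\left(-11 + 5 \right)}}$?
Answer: $\frac{3}{145} \approx 0.02069$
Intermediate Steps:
$\frac{1}{44 + A{\left(-11 + 5 \right)}} = \frac{1}{44 - \frac{26}{-11 + 5}} = \frac{1}{44 - \frac{26}{-6}} = \frac{1}{44 - - \frac{13}{3}} = \frac{1}{44 + \frac{13}{3}} = \frac{1}{\frac{145}{3}} = \frac{3}{145}$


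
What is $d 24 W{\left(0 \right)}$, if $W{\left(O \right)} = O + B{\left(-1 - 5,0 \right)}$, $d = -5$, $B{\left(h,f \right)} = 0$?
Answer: $0$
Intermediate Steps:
$W{\left(O \right)} = O$ ($W{\left(O \right)} = O + 0 = O$)
$d 24 W{\left(0 \right)} = \left(-5\right) 24 \cdot 0 = \left(-120\right) 0 = 0$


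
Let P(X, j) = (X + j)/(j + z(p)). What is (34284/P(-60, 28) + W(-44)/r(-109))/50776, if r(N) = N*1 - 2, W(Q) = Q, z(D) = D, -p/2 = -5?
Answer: -18076063/22544544 ≈ -0.80179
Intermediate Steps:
p = 10 (p = -2*(-5) = 10)
P(X, j) = (X + j)/(10 + j) (P(X, j) = (X + j)/(j + 10) = (X + j)/(10 + j))
r(N) = -2 + N (r(N) = N - 2 = -2 + N)
(34284/P(-60, 28) + W(-44)/r(-109))/50776 = (34284/(((-60 + 28)/(10 + 28))) - 44/(-2 - 109))/50776 = (34284/((-32/38)) - 44/(-111))*(1/50776) = (34284/(((1/38)*(-32))) - 44*(-1/111))*(1/50776) = (34284/(-16/19) + 44/111)*(1/50776) = (34284*(-19/16) + 44/111)*(1/50776) = (-162849/4 + 44/111)*(1/50776) = -18076063/444*1/50776 = -18076063/22544544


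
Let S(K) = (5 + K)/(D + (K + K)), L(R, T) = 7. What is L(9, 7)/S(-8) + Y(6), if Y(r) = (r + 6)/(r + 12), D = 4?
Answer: 86/3 ≈ 28.667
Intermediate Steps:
S(K) = (5 + K)/(4 + 2*K) (S(K) = (5 + K)/(4 + (K + K)) = (5 + K)/(4 + 2*K))
Y(r) = (6 + r)/(12 + r)
L(9, 7)/S(-8) + Y(6) = 7/((5 - 8)/(2*(2 - 8))) + (6 + 6)/(12 + 6) = 7/((1/2)*(-3)/(-6)) + 12/18 = 7/((1/2)*(-1/6)*(-3)) + (1/18)*12 = 7/(1/4) + 2/3 = 4*7 + 2/3 = 28 + 2/3 = 86/3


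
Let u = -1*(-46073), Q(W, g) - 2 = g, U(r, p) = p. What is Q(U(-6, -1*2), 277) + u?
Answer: 46352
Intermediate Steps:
Q(W, g) = 2 + g
u = 46073
Q(U(-6, -1*2), 277) + u = (2 + 277) + 46073 = 279 + 46073 = 46352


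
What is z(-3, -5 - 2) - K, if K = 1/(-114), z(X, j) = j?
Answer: -797/114 ≈ -6.9912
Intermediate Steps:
K = -1/114 ≈ -0.0087719
z(-3, -5 - 2) - K = (-5 - 2) - 1*(-1/114) = -7 + 1/114 = -797/114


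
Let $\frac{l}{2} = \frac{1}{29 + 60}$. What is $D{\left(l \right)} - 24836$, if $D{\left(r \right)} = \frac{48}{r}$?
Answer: $-22700$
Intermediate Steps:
$l = \frac{2}{89}$ ($l = \frac{2}{29 + 60} = \frac{2}{89} \approx 0.022472$)
$D{\left(l \right)} - 24836 = \frac{48}{\frac{2}{89}} - 24836 = 48 \cdot \frac{89}{2} - 24836 = 2136 - 24836 = -22700$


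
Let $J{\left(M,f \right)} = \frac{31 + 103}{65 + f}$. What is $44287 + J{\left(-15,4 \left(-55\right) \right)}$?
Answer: $\frac{6864351}{155} \approx 44286.0$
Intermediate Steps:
$J{\left(M,f \right)} = \frac{134}{65 + f}$
$44287 + J{\left(-15,4 \left(-55\right) \right)} = 44287 + \frac{134}{65 + 4 \left(-55\right)} = 44287 + \frac{134}{65 - 220} = 44287 + \frac{134}{-155} = 44287 + 134 \left(- \frac{1}{155}\right) = 44287 - \frac{134}{155} = \frac{6864351}{155}$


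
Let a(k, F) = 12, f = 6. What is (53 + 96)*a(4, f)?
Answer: 1788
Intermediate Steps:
(53 + 96)*a(4, f) = (53 + 96)*12 = 149*12 = 1788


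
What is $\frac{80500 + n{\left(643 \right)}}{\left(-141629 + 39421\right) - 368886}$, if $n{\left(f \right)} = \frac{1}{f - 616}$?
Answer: $- \frac{2173501}{12719538} \approx -0.17088$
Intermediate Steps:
$n{\left(f \right)} = \frac{1}{-616 + f}$
$\frac{80500 + n{\left(643 \right)}}{\left(-141629 + 39421\right) - 368886} = \frac{80500 + \frac{1}{-616 + 643}}{\left(-141629 + 39421\right) - 368886} = \frac{80500 + \frac{1}{27}}{-102208 - 368886} = \frac{80500 + \frac{1}{27}}{-471094} = \frac{2173501}{27} \left(- \frac{1}{471094}\right) = - \frac{2173501}{12719538}$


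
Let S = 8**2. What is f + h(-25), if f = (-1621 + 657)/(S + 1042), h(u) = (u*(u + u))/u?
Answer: -28132/553 ≈ -50.872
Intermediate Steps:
S = 64
h(u) = 2*u (h(u) = (u*(2*u))/u = (2*u**2)/u = 2*u)
f = -482/553 (f = (-1621 + 657)/(64 + 1042) = -964/1106 = -964*1/1106 = -482/553 ≈ -0.87161)
f + h(-25) = -482/553 + 2*(-25) = -482/553 - 50 = -28132/553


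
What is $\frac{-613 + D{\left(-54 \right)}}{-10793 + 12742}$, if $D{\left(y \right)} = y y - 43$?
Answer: $\frac{2260}{1949} \approx 1.1596$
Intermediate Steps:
$D{\left(y \right)} = -43 + y^{2}$ ($D{\left(y \right)} = y^{2} - 43 = -43 + y^{2}$)
$\frac{-613 + D{\left(-54 \right)}}{-10793 + 12742} = \frac{-613 - \left(43 - \left(-54\right)^{2}\right)}{-10793 + 12742} = \frac{-613 + \left(-43 + 2916\right)}{1949} = \left(-613 + 2873\right) \frac{1}{1949} = 2260 \cdot \frac{1}{1949} = \frac{2260}{1949}$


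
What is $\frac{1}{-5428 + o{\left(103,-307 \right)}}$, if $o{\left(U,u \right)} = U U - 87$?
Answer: $\frac{1}{5094} \approx 0.00019631$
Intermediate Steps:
$o{\left(U,u \right)} = -87 + U^{2}$ ($o{\left(U,u \right)} = U^{2} - 87 = -87 + U^{2}$)
$\frac{1}{-5428 + o{\left(103,-307 \right)}} = \frac{1}{-5428 - \left(87 - 103^{2}\right)} = \frac{1}{-5428 + \left(-87 + 10609\right)} = \frac{1}{-5428 + 10522} = \frac{1}{5094}$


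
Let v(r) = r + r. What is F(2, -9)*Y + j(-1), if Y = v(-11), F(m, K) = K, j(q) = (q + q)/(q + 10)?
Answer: 1780/9 ≈ 197.78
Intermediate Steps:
v(r) = 2*r
j(q) = 2*q/(10 + q) (j(q) = (2*q)/(10 + q) = 2*q/(10 + q))
Y = -22 (Y = 2*(-11) = -22)
F(2, -9)*Y + j(-1) = -9*(-22) + 2*(-1)/(10 - 1) = 198 + 2*(-1)/9 = 198 + 2*(-1)*(⅑) = 198 - 2/9 = 1780/9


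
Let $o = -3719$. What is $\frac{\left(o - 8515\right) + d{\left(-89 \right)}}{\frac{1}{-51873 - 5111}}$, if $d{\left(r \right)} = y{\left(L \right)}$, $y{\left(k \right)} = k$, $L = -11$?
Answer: $697769080$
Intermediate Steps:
$d{\left(r \right)} = -11$
$\frac{\left(o - 8515\right) + d{\left(-89 \right)}}{\frac{1}{-51873 - 5111}} = \frac{\left(-3719 - 8515\right) - 11}{\frac{1}{-51873 - 5111}} = \frac{\left(-3719 - 8515\right) - 11}{\frac{1}{-56984}} = \frac{\left(-3719 - 8515\right) - 11}{- \frac{1}{56984}} = \left(-12234 - 11\right) \left(-56984\right) = \left(-12245\right) \left(-56984\right) = 697769080$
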